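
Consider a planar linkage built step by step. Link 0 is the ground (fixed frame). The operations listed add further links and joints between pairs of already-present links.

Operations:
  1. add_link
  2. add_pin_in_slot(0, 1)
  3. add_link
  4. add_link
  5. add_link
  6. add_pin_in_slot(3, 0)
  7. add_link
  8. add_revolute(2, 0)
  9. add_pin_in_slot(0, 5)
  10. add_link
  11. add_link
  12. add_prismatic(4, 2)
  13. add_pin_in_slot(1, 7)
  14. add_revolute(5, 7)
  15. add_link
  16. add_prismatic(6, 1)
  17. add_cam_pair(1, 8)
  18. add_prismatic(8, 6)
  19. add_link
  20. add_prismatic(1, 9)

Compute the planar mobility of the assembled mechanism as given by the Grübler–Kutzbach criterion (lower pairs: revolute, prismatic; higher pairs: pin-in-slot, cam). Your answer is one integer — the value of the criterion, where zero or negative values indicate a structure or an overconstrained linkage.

ground; <1,0,0>
#1 <2,0,0>
PS:0↔1 J2 <2,0,1>
#2 <3,0,1>
#3 <4,0,1>
#4 <5,0,1>
PS:3↔0 J2 <5,0,2>
#5 <6,0,2>
R:2↔0 J1 <6,1,2>
PS:0↔5 J2 <6,1,3>
#6 <7,1,3>
#7 <8,1,3>
P:4↔2 J1 <8,2,3>
PS:1↔7 J2 <8,2,4>
R:5↔7 J1 <8,3,4>
#8 <9,3,4>
P:6↔1 J1 <9,4,4>
C:1↔8 J2 <9,4,5>
P:8↔6 J1 <9,5,5>
#9 <10,5,5>
P:1↔9 J1 <10,6,5>
3×9 − 2×6 − 1×5 = 10

M = 10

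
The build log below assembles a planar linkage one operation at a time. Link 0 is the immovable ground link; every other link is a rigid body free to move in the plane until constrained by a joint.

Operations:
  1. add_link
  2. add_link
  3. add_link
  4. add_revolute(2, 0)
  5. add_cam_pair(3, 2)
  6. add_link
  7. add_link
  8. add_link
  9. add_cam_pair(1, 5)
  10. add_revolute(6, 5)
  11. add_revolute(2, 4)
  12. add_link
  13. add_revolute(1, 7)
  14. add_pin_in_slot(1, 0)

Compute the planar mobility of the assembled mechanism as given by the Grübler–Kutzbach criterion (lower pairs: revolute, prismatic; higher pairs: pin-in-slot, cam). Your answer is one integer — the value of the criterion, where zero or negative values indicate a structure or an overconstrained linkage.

[1;0;0] (link 0 is ground)
L+ [2;0;0]
L+ [3;0;0]
L+ [4;0;0]
R(2,0)∈J1 [4;1;0]
C(3,2)∈J2 [4;1;1]
L+ [5;1;1]
L+ [6;1;1]
L+ [7;1;1]
C(1,5)∈J2 [7;1;2]
R(6,5)∈J1 [7;2;2]
R(2,4)∈J1 [7;3;2]
L+ [8;3;2]
R(1,7)∈J1 [8;4;2]
PS(1,0)∈J2 [8;4;3]
mobility = 21 − 8 − 3 = 10

M = 10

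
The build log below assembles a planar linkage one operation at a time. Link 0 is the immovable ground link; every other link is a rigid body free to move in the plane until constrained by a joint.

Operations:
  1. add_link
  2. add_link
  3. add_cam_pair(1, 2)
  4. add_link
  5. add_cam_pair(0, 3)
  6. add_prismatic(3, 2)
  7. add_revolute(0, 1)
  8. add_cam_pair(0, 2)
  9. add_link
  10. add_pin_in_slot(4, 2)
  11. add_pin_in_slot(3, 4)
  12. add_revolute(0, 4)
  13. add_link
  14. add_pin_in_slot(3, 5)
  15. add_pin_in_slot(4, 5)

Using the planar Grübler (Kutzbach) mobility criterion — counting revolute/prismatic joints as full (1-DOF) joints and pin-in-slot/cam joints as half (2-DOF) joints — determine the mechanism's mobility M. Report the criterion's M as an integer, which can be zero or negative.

M = 2

(L,J1,J2)=(1,0,0); link0 fixed
link1: (2,0,0)
link2: (3,0,0)
C 1-2 [J2]: (3,0,1)
link3: (4,0,1)
C 0-3 [J2]: (4,0,2)
P 3-2 [J1]: (4,1,2)
R 0-1 [J1]: (4,2,2)
C 0-2 [J2]: (4,2,3)
link4: (5,2,3)
PS 4-2 [J2]: (5,2,4)
PS 3-4 [J2]: (5,2,5)
R 0-4 [J1]: (5,3,5)
link5: (6,3,5)
PS 3-5 [J2]: (6,3,6)
PS 4-5 [J2]: (6,3,7)
Grübler: 3·5 − 2·3 − 7 = 2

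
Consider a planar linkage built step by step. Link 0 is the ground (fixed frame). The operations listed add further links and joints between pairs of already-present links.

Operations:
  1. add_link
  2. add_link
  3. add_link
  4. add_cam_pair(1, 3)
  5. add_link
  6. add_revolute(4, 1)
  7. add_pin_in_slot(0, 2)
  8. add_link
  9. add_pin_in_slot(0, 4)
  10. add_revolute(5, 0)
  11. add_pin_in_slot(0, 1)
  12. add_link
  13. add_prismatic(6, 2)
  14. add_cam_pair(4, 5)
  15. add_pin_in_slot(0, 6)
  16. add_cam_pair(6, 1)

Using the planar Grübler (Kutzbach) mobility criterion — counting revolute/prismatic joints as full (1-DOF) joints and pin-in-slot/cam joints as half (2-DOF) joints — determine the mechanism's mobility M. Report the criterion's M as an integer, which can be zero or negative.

L=1 J1=0 J2=0
add link → L=2 J1=0 J2=0
add link → L=3 J1=0 J2=0
add link → L=4 J1=0 J2=0
C@1,3 dof=2 J2 → L=4 J1=0 J2=1
add link → L=5 J1=0 J2=1
R@4,1 dof=1 J1 → L=5 J1=1 J2=1
PS@0,2 dof=2 J2 → L=5 J1=1 J2=2
add link → L=6 J1=1 J2=2
PS@0,4 dof=2 J2 → L=6 J1=1 J2=3
R@5,0 dof=1 J1 → L=6 J1=2 J2=3
PS@0,1 dof=2 J2 → L=6 J1=2 J2=4
add link → L=7 J1=2 J2=4
P@6,2 dof=1 J1 → L=7 J1=3 J2=4
C@4,5 dof=2 J2 → L=7 J1=3 J2=5
PS@0,6 dof=2 J2 → L=7 J1=3 J2=6
C@6,1 dof=2 J2 → L=7 J1=3 J2=7
M=3(L−1)−2J1−J2=3·6−2·3−7=5

M = 5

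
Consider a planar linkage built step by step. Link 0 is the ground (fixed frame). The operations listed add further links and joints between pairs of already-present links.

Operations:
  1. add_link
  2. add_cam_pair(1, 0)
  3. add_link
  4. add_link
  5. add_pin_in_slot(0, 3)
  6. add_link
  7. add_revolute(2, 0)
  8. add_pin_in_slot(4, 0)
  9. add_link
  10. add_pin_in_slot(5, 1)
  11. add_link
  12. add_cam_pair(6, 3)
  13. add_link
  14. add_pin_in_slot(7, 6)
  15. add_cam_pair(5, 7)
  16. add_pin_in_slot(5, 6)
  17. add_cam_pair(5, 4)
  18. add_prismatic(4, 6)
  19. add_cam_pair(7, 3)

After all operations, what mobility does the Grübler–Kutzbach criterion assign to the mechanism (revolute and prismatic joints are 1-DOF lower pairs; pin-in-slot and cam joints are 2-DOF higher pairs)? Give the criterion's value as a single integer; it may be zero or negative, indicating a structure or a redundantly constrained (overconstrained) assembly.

L=1 J1=0 J2=0
add link → L=2 J1=0 J2=0
C@1,0 dof=2 J2 → L=2 J1=0 J2=1
add link → L=3 J1=0 J2=1
add link → L=4 J1=0 J2=1
PS@0,3 dof=2 J2 → L=4 J1=0 J2=2
add link → L=5 J1=0 J2=2
R@2,0 dof=1 J1 → L=5 J1=1 J2=2
PS@4,0 dof=2 J2 → L=5 J1=1 J2=3
add link → L=6 J1=1 J2=3
PS@5,1 dof=2 J2 → L=6 J1=1 J2=4
add link → L=7 J1=1 J2=4
C@6,3 dof=2 J2 → L=7 J1=1 J2=5
add link → L=8 J1=1 J2=5
PS@7,6 dof=2 J2 → L=8 J1=1 J2=6
C@5,7 dof=2 J2 → L=8 J1=1 J2=7
PS@5,6 dof=2 J2 → L=8 J1=1 J2=8
C@5,4 dof=2 J2 → L=8 J1=1 J2=9
P@4,6 dof=1 J1 → L=8 J1=2 J2=9
C@7,3 dof=2 J2 → L=8 J1=2 J2=10
M=3(L−1)−2J1−J2=3·7−2·2−10=7

M = 7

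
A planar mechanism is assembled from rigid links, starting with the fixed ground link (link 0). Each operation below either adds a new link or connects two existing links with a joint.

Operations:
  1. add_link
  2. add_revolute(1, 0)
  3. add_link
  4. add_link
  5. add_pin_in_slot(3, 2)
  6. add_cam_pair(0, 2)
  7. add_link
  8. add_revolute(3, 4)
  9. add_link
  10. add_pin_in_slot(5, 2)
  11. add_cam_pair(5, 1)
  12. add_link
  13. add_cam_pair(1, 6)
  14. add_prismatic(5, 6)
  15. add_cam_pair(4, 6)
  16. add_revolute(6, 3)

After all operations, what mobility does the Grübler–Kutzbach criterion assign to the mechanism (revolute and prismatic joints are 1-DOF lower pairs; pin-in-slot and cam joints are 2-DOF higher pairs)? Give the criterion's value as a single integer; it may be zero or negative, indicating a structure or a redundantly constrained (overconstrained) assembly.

L=1 J1=0 J2=0
add link → L=2 J1=0 J2=0
R@1,0 dof=1 J1 → L=2 J1=1 J2=0
add link → L=3 J1=1 J2=0
add link → L=4 J1=1 J2=0
PS@3,2 dof=2 J2 → L=4 J1=1 J2=1
C@0,2 dof=2 J2 → L=4 J1=1 J2=2
add link → L=5 J1=1 J2=2
R@3,4 dof=1 J1 → L=5 J1=2 J2=2
add link → L=6 J1=2 J2=2
PS@5,2 dof=2 J2 → L=6 J1=2 J2=3
C@5,1 dof=2 J2 → L=6 J1=2 J2=4
add link → L=7 J1=2 J2=4
C@1,6 dof=2 J2 → L=7 J1=2 J2=5
P@5,6 dof=1 J1 → L=7 J1=3 J2=5
C@4,6 dof=2 J2 → L=7 J1=3 J2=6
R@6,3 dof=1 J1 → L=7 J1=4 J2=6
M=3(L−1)−2J1−J2=3·6−2·4−6=4

M = 4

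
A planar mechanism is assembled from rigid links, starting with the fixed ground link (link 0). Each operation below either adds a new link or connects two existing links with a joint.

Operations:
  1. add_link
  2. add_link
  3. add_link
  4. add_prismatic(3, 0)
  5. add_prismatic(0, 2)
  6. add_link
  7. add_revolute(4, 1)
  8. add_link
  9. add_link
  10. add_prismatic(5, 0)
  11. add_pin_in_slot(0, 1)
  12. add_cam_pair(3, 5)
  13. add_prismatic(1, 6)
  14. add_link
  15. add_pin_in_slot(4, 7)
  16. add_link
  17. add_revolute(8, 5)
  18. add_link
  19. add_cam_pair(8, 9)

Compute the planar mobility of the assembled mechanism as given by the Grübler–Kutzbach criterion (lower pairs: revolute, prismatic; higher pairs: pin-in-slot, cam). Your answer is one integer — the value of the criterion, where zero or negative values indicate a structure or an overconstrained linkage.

M = 11

[1;0;0] (link 0 is ground)
L+ [2;0;0]
L+ [3;0;0]
L+ [4;0;0]
P(3,0)∈J1 [4;1;0]
P(0,2)∈J1 [4;2;0]
L+ [5;2;0]
R(4,1)∈J1 [5;3;0]
L+ [6;3;0]
L+ [7;3;0]
P(5,0)∈J1 [7;4;0]
PS(0,1)∈J2 [7;4;1]
C(3,5)∈J2 [7;4;2]
P(1,6)∈J1 [7;5;2]
L+ [8;5;2]
PS(4,7)∈J2 [8;5;3]
L+ [9;5;3]
R(8,5)∈J1 [9;6;3]
L+ [10;6;3]
C(8,9)∈J2 [10;6;4]
mobility = 27 − 12 − 4 = 11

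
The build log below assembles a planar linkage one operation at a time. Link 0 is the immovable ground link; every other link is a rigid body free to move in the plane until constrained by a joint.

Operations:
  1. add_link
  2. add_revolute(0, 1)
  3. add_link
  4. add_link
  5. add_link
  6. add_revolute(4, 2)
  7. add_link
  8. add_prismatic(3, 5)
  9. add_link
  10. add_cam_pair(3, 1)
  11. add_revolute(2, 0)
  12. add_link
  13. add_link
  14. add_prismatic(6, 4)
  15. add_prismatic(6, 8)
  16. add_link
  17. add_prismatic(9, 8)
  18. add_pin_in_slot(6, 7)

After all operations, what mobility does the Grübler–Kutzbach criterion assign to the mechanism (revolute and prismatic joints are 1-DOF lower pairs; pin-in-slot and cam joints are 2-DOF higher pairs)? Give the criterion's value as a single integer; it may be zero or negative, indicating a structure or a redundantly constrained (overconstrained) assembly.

M = 11

[1;0;0] (link 0 is ground)
L+ [2;0;0]
R(0,1)∈J1 [2;1;0]
L+ [3;1;0]
L+ [4;1;0]
L+ [5;1;0]
R(4,2)∈J1 [5;2;0]
L+ [6;2;0]
P(3,5)∈J1 [6;3;0]
L+ [7;3;0]
C(3,1)∈J2 [7;3;1]
R(2,0)∈J1 [7;4;1]
L+ [8;4;1]
L+ [9;4;1]
P(6,4)∈J1 [9;5;1]
P(6,8)∈J1 [9;6;1]
L+ [10;6;1]
P(9,8)∈J1 [10;7;1]
PS(6,7)∈J2 [10;7;2]
mobility = 27 − 14 − 2 = 11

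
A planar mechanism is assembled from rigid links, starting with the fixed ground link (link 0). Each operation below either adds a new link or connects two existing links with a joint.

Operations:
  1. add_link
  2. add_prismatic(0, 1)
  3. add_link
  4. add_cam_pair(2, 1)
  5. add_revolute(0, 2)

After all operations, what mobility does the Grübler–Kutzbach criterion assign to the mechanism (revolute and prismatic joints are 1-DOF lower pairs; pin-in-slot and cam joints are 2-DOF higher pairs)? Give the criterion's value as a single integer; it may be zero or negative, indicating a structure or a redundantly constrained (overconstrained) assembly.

M = 1

L=1 J1=0 J2=0
add link → L=2 J1=0 J2=0
P@0,1 dof=1 J1 → L=2 J1=1 J2=0
add link → L=3 J1=1 J2=0
C@2,1 dof=2 J2 → L=3 J1=1 J2=1
R@0,2 dof=1 J1 → L=3 J1=2 J2=1
M=3(L−1)−2J1−J2=3·2−2·2−1=1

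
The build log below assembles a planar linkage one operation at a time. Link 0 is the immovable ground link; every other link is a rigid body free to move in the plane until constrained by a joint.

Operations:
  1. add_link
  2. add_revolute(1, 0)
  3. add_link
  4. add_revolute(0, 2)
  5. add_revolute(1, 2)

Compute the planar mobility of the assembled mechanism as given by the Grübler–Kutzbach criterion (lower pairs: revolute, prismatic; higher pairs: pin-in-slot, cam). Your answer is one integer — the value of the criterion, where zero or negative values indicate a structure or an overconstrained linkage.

M = 0

(L,J1,J2)=(1,0,0); link0 fixed
link1: (2,0,0)
R 1-0 [J1]: (2,1,0)
link2: (3,1,0)
R 0-2 [J1]: (3,2,0)
R 1-2 [J1]: (3,3,0)
Grübler: 3·2 − 2·3 − 0 = 0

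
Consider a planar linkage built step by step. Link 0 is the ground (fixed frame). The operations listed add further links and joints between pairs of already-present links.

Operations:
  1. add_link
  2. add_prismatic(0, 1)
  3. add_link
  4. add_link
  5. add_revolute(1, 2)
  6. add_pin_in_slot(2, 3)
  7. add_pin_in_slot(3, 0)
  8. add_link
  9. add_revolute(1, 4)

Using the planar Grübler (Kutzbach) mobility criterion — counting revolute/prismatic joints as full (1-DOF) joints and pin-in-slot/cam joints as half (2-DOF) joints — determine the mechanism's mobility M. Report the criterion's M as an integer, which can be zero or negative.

M = 4

[1;0;0] (link 0 is ground)
L+ [2;0;0]
P(0,1)∈J1 [2;1;0]
L+ [3;1;0]
L+ [4;1;0]
R(1,2)∈J1 [4;2;0]
PS(2,3)∈J2 [4;2;1]
PS(3,0)∈J2 [4;2;2]
L+ [5;2;2]
R(1,4)∈J1 [5;3;2]
mobility = 12 − 6 − 2 = 4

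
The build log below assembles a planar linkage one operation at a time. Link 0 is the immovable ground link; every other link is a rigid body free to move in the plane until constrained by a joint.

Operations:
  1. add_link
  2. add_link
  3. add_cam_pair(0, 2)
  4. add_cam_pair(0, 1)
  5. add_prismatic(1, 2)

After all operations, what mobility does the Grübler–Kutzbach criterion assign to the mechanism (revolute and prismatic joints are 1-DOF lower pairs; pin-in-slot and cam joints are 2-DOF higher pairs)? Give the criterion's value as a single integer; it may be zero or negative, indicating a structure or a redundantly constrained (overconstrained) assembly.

(L,J1,J2)=(1,0,0); link0 fixed
link1: (2,0,0)
link2: (3,0,0)
C 0-2 [J2]: (3,0,1)
C 0-1 [J2]: (3,0,2)
P 1-2 [J1]: (3,1,2)
Grübler: 3·2 − 2·1 − 2 = 2

M = 2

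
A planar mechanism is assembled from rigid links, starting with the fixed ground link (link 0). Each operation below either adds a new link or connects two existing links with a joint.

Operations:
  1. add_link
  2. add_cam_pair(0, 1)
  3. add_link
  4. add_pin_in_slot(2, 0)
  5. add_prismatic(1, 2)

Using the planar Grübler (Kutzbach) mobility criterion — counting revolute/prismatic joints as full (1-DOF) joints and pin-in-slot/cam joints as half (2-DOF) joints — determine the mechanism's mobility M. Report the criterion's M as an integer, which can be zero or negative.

M = 2

link 0 = ground. State L|J1|J2 = 1|0|0
+link1  2|0|0
C(0,1) f=2→J2  2|0|1
+link2  3|0|1
PS(2,0) f=2→J2  3|0|2
P(1,2) f=1→J1  3|1|2
M = 3(3−1)−2·1−2 = 6−2−2 = 2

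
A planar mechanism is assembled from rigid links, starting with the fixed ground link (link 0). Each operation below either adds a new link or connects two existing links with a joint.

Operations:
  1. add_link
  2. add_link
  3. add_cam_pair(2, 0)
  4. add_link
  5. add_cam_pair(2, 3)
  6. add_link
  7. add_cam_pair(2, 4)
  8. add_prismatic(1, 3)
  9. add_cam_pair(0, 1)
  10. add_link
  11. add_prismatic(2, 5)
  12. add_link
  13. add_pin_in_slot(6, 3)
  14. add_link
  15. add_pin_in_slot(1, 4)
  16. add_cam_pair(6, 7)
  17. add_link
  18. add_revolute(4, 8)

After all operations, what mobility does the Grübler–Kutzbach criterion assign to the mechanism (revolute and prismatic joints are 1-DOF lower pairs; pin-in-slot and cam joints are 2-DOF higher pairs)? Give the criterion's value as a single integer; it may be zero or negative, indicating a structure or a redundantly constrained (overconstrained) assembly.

M = 11

L=1 J1=0 J2=0
add link → L=2 J1=0 J2=0
add link → L=3 J1=0 J2=0
C@2,0 dof=2 J2 → L=3 J1=0 J2=1
add link → L=4 J1=0 J2=1
C@2,3 dof=2 J2 → L=4 J1=0 J2=2
add link → L=5 J1=0 J2=2
C@2,4 dof=2 J2 → L=5 J1=0 J2=3
P@1,3 dof=1 J1 → L=5 J1=1 J2=3
C@0,1 dof=2 J2 → L=5 J1=1 J2=4
add link → L=6 J1=1 J2=4
P@2,5 dof=1 J1 → L=6 J1=2 J2=4
add link → L=7 J1=2 J2=4
PS@6,3 dof=2 J2 → L=7 J1=2 J2=5
add link → L=8 J1=2 J2=5
PS@1,4 dof=2 J2 → L=8 J1=2 J2=6
C@6,7 dof=2 J2 → L=8 J1=2 J2=7
add link → L=9 J1=2 J2=7
R@4,8 dof=1 J1 → L=9 J1=3 J2=7
M=3(L−1)−2J1−J2=3·8−2·3−7=11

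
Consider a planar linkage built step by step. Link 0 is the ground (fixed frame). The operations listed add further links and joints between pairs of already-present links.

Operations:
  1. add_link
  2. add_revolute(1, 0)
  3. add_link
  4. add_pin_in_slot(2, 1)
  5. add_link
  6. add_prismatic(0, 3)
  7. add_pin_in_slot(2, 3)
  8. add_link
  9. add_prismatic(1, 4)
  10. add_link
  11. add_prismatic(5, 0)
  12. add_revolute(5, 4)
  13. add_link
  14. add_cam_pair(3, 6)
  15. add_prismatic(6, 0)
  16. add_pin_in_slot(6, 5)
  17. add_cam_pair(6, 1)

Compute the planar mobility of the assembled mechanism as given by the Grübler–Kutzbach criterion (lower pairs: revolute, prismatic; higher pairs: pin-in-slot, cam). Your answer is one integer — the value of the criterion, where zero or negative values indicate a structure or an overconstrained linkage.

M = 1

link 0 = ground. State L|J1|J2 = 1|0|0
+link1  2|0|0
R(1,0) f=1→J1  2|1|0
+link2  3|1|0
PS(2,1) f=2→J2  3|1|1
+link3  4|1|1
P(0,3) f=1→J1  4|2|1
PS(2,3) f=2→J2  4|2|2
+link4  5|2|2
P(1,4) f=1→J1  5|3|2
+link5  6|3|2
P(5,0) f=1→J1  6|4|2
R(5,4) f=1→J1  6|5|2
+link6  7|5|2
C(3,6) f=2→J2  7|5|3
P(6,0) f=1→J1  7|6|3
PS(6,5) f=2→J2  7|6|4
C(6,1) f=2→J2  7|6|5
M = 3(7−1)−2·6−5 = 18−12−5 = 1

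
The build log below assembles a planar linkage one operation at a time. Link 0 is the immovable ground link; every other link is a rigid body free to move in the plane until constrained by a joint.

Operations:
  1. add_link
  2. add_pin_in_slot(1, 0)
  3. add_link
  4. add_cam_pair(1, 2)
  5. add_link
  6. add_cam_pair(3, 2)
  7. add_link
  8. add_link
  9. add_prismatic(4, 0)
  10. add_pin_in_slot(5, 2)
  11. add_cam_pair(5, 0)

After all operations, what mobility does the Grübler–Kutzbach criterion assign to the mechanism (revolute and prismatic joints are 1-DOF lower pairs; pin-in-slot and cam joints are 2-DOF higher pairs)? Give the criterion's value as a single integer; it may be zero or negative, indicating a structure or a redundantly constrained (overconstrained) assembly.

(L,J1,J2)=(1,0,0); link0 fixed
link1: (2,0,0)
PS 1-0 [J2]: (2,0,1)
link2: (3,0,1)
C 1-2 [J2]: (3,0,2)
link3: (4,0,2)
C 3-2 [J2]: (4,0,3)
link4: (5,0,3)
link5: (6,0,3)
P 4-0 [J1]: (6,1,3)
PS 5-2 [J2]: (6,1,4)
C 5-0 [J2]: (6,1,5)
Grübler: 3·5 − 2·1 − 5 = 8

M = 8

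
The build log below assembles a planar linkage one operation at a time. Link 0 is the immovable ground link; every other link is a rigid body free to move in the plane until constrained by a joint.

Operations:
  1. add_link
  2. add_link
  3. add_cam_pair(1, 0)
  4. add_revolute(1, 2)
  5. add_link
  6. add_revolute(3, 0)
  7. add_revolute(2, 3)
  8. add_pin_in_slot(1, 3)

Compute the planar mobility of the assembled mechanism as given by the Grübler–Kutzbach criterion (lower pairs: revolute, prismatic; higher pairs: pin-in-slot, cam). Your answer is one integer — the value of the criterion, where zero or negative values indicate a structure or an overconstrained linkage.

link 0 = ground. State L|J1|J2 = 1|0|0
+link1  2|0|0
+link2  3|0|0
C(1,0) f=2→J2  3|0|1
R(1,2) f=1→J1  3|1|1
+link3  4|1|1
R(3,0) f=1→J1  4|2|1
R(2,3) f=1→J1  4|3|1
PS(1,3) f=2→J2  4|3|2
M = 3(4−1)−2·3−2 = 9−6−2 = 1

M = 1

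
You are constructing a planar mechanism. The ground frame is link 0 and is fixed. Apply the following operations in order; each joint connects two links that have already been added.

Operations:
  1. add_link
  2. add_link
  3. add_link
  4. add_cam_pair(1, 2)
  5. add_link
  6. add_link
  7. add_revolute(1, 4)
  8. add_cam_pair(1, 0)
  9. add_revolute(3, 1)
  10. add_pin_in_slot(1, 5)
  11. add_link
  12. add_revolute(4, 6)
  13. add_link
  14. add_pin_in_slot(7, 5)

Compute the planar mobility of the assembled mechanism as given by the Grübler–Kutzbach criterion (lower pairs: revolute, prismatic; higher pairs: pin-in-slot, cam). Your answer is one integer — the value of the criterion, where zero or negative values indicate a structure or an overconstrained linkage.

[1;0;0] (link 0 is ground)
L+ [2;0;0]
L+ [3;0;0]
L+ [4;0;0]
C(1,2)∈J2 [4;0;1]
L+ [5;0;1]
L+ [6;0;1]
R(1,4)∈J1 [6;1;1]
C(1,0)∈J2 [6;1;2]
R(3,1)∈J1 [6;2;2]
PS(1,5)∈J2 [6;2;3]
L+ [7;2;3]
R(4,6)∈J1 [7;3;3]
L+ [8;3;3]
PS(7,5)∈J2 [8;3;4]
mobility = 21 − 6 − 4 = 11

M = 11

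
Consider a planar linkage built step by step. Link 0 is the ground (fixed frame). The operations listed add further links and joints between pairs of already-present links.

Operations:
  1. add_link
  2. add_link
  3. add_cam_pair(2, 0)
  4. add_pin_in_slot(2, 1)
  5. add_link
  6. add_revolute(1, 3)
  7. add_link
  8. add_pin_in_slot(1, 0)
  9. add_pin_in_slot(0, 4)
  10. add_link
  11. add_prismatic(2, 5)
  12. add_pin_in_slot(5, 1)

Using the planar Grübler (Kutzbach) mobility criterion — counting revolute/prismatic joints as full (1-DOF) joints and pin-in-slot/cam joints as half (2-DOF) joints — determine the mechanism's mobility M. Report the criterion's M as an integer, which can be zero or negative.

[1;0;0] (link 0 is ground)
L+ [2;0;0]
L+ [3;0;0]
C(2,0)∈J2 [3;0;1]
PS(2,1)∈J2 [3;0;2]
L+ [4;0;2]
R(1,3)∈J1 [4;1;2]
L+ [5;1;2]
PS(1,0)∈J2 [5;1;3]
PS(0,4)∈J2 [5;1;4]
L+ [6;1;4]
P(2,5)∈J1 [6;2;4]
PS(5,1)∈J2 [6;2;5]
mobility = 15 − 4 − 5 = 6

M = 6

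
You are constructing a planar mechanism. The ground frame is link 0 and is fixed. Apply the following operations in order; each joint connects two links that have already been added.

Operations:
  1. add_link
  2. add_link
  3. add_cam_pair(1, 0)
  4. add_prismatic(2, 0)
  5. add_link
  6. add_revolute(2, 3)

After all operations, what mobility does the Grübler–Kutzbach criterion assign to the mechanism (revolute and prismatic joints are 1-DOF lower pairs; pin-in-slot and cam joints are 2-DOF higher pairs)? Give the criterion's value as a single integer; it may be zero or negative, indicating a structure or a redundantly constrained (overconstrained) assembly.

[1;0;0] (link 0 is ground)
L+ [2;0;0]
L+ [3;0;0]
C(1,0)∈J2 [3;0;1]
P(2,0)∈J1 [3;1;1]
L+ [4;1;1]
R(2,3)∈J1 [4;2;1]
mobility = 9 − 4 − 1 = 4

M = 4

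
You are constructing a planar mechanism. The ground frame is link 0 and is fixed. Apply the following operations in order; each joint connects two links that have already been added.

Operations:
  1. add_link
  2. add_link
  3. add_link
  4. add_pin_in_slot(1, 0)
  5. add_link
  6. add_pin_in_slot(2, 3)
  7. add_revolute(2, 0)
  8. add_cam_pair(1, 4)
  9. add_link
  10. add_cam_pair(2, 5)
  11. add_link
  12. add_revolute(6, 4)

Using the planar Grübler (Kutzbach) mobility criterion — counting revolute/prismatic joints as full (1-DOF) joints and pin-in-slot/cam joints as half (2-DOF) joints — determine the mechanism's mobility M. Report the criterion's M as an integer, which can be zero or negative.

L=1 J1=0 J2=0
add link → L=2 J1=0 J2=0
add link → L=3 J1=0 J2=0
add link → L=4 J1=0 J2=0
PS@1,0 dof=2 J2 → L=4 J1=0 J2=1
add link → L=5 J1=0 J2=1
PS@2,3 dof=2 J2 → L=5 J1=0 J2=2
R@2,0 dof=1 J1 → L=5 J1=1 J2=2
C@1,4 dof=2 J2 → L=5 J1=1 J2=3
add link → L=6 J1=1 J2=3
C@2,5 dof=2 J2 → L=6 J1=1 J2=4
add link → L=7 J1=1 J2=4
R@6,4 dof=1 J1 → L=7 J1=2 J2=4
M=3(L−1)−2J1−J2=3·6−2·2−4=10

M = 10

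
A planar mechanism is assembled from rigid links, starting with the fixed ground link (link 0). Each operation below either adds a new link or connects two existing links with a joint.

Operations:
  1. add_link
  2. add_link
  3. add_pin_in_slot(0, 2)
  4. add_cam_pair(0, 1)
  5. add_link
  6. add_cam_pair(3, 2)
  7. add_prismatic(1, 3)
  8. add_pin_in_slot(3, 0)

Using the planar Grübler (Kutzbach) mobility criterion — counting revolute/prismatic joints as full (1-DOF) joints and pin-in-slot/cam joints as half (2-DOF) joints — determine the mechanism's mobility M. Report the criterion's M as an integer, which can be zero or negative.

L=1 J1=0 J2=0
add link → L=2 J1=0 J2=0
add link → L=3 J1=0 J2=0
PS@0,2 dof=2 J2 → L=3 J1=0 J2=1
C@0,1 dof=2 J2 → L=3 J1=0 J2=2
add link → L=4 J1=0 J2=2
C@3,2 dof=2 J2 → L=4 J1=0 J2=3
P@1,3 dof=1 J1 → L=4 J1=1 J2=3
PS@3,0 dof=2 J2 → L=4 J1=1 J2=4
M=3(L−1)−2J1−J2=3·3−2·1−4=3

M = 3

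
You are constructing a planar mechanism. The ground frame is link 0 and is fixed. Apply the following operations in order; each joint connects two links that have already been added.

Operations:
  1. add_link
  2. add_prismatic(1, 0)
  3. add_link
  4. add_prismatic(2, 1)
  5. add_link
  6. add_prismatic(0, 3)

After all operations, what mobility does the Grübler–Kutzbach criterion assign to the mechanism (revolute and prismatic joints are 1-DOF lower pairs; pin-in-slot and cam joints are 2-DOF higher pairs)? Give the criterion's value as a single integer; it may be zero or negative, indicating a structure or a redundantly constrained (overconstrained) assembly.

M = 3

L=1 J1=0 J2=0
add link → L=2 J1=0 J2=0
P@1,0 dof=1 J1 → L=2 J1=1 J2=0
add link → L=3 J1=1 J2=0
P@2,1 dof=1 J1 → L=3 J1=2 J2=0
add link → L=4 J1=2 J2=0
P@0,3 dof=1 J1 → L=4 J1=3 J2=0
M=3(L−1)−2J1−J2=3·3−2·3−0=3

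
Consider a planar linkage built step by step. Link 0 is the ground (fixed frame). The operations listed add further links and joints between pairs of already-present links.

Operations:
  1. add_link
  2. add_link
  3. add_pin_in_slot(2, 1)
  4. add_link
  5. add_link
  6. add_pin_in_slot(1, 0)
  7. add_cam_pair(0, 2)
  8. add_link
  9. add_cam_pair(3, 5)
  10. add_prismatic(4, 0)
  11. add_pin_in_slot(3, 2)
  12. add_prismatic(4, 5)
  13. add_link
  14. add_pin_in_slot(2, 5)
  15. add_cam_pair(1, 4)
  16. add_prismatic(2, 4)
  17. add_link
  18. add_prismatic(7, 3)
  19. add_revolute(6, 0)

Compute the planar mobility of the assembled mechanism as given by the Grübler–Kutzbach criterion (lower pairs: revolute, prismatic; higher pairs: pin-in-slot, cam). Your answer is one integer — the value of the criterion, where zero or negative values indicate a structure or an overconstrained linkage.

link 0 = ground. State L|J1|J2 = 1|0|0
+link1  2|0|0
+link2  3|0|0
PS(2,1) f=2→J2  3|0|1
+link3  4|0|1
+link4  5|0|1
PS(1,0) f=2→J2  5|0|2
C(0,2) f=2→J2  5|0|3
+link5  6|0|3
C(3,5) f=2→J2  6|0|4
P(4,0) f=1→J1  6|1|4
PS(3,2) f=2→J2  6|1|5
P(4,5) f=1→J1  6|2|5
+link6  7|2|5
PS(2,5) f=2→J2  7|2|6
C(1,4) f=2→J2  7|2|7
P(2,4) f=1→J1  7|3|7
+link7  8|3|7
P(7,3) f=1→J1  8|4|7
R(6,0) f=1→J1  8|5|7
M = 3(8−1)−2·5−7 = 21−10−7 = 4

M = 4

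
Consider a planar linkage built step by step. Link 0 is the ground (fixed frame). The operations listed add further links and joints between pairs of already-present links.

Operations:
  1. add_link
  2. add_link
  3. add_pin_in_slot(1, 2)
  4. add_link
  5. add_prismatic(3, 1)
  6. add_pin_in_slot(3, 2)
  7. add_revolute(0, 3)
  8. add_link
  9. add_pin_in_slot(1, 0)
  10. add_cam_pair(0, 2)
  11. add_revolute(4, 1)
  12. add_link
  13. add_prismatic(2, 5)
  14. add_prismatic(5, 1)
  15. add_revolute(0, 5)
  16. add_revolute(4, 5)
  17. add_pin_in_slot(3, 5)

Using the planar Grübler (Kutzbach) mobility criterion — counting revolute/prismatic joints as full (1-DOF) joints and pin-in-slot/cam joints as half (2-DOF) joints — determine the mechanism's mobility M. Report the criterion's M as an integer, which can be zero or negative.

M = -4

ground; <1,0,0>
#1 <2,0,0>
#2 <3,0,0>
PS:1↔2 J2 <3,0,1>
#3 <4,0,1>
P:3↔1 J1 <4,1,1>
PS:3↔2 J2 <4,1,2>
R:0↔3 J1 <4,2,2>
#4 <5,2,2>
PS:1↔0 J2 <5,2,3>
C:0↔2 J2 <5,2,4>
R:4↔1 J1 <5,3,4>
#5 <6,3,4>
P:2↔5 J1 <6,4,4>
P:5↔1 J1 <6,5,4>
R:0↔5 J1 <6,6,4>
R:4↔5 J1 <6,7,4>
PS:3↔5 J2 <6,7,5>
3×5 − 2×7 − 1×5 = -4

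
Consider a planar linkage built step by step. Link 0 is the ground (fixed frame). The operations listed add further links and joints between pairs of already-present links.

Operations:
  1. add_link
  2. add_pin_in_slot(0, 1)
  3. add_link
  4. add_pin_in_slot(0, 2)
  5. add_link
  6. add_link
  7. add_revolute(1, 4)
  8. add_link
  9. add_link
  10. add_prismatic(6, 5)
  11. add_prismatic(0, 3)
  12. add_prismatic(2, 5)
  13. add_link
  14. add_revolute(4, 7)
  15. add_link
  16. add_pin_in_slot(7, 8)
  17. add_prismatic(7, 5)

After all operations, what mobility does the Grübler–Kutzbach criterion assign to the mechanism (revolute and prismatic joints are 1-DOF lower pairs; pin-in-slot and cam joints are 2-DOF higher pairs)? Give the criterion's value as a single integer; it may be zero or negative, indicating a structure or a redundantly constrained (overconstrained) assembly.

M = 9

L=1 J1=0 J2=0
add link → L=2 J1=0 J2=0
PS@0,1 dof=2 J2 → L=2 J1=0 J2=1
add link → L=3 J1=0 J2=1
PS@0,2 dof=2 J2 → L=3 J1=0 J2=2
add link → L=4 J1=0 J2=2
add link → L=5 J1=0 J2=2
R@1,4 dof=1 J1 → L=5 J1=1 J2=2
add link → L=6 J1=1 J2=2
add link → L=7 J1=1 J2=2
P@6,5 dof=1 J1 → L=7 J1=2 J2=2
P@0,3 dof=1 J1 → L=7 J1=3 J2=2
P@2,5 dof=1 J1 → L=7 J1=4 J2=2
add link → L=8 J1=4 J2=2
R@4,7 dof=1 J1 → L=8 J1=5 J2=2
add link → L=9 J1=5 J2=2
PS@7,8 dof=2 J2 → L=9 J1=5 J2=3
P@7,5 dof=1 J1 → L=9 J1=6 J2=3
M=3(L−1)−2J1−J2=3·8−2·6−3=9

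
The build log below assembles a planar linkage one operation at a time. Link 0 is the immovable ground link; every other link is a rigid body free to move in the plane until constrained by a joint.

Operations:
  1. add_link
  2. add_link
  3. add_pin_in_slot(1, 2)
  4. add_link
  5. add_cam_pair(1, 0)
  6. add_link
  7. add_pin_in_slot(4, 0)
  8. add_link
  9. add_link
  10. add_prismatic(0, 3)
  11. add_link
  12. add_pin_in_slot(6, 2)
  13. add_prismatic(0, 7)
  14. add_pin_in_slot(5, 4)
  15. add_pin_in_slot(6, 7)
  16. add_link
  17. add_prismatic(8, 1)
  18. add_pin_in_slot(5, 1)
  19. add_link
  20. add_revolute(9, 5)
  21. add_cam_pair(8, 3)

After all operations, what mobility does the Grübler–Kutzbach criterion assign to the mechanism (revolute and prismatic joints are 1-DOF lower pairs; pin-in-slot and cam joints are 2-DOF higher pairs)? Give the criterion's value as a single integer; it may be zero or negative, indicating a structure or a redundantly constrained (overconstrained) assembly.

M = 11

L=1 J1=0 J2=0
add link → L=2 J1=0 J2=0
add link → L=3 J1=0 J2=0
PS@1,2 dof=2 J2 → L=3 J1=0 J2=1
add link → L=4 J1=0 J2=1
C@1,0 dof=2 J2 → L=4 J1=0 J2=2
add link → L=5 J1=0 J2=2
PS@4,0 dof=2 J2 → L=5 J1=0 J2=3
add link → L=6 J1=0 J2=3
add link → L=7 J1=0 J2=3
P@0,3 dof=1 J1 → L=7 J1=1 J2=3
add link → L=8 J1=1 J2=3
PS@6,2 dof=2 J2 → L=8 J1=1 J2=4
P@0,7 dof=1 J1 → L=8 J1=2 J2=4
PS@5,4 dof=2 J2 → L=8 J1=2 J2=5
PS@6,7 dof=2 J2 → L=8 J1=2 J2=6
add link → L=9 J1=2 J2=6
P@8,1 dof=1 J1 → L=9 J1=3 J2=6
PS@5,1 dof=2 J2 → L=9 J1=3 J2=7
add link → L=10 J1=3 J2=7
R@9,5 dof=1 J1 → L=10 J1=4 J2=7
C@8,3 dof=2 J2 → L=10 J1=4 J2=8
M=3(L−1)−2J1−J2=3·9−2·4−8=11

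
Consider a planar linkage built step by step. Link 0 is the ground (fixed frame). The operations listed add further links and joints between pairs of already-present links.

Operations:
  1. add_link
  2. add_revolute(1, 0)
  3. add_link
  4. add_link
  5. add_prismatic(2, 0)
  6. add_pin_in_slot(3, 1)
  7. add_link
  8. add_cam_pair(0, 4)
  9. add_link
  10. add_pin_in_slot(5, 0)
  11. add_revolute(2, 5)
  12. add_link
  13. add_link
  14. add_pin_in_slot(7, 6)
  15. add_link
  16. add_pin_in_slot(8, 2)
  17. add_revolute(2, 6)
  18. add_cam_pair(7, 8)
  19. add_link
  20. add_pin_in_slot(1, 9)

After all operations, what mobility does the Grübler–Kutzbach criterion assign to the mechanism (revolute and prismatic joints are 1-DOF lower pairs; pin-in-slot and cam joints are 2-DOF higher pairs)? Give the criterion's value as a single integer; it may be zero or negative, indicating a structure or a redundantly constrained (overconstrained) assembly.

M = 12

ground; <1,0,0>
#1 <2,0,0>
R:1↔0 J1 <2,1,0>
#2 <3,1,0>
#3 <4,1,0>
P:2↔0 J1 <4,2,0>
PS:3↔1 J2 <4,2,1>
#4 <5,2,1>
C:0↔4 J2 <5,2,2>
#5 <6,2,2>
PS:5↔0 J2 <6,2,3>
R:2↔5 J1 <6,3,3>
#6 <7,3,3>
#7 <8,3,3>
PS:7↔6 J2 <8,3,4>
#8 <9,3,4>
PS:8↔2 J2 <9,3,5>
R:2↔6 J1 <9,4,5>
C:7↔8 J2 <9,4,6>
#9 <10,4,6>
PS:1↔9 J2 <10,4,7>
3×9 − 2×4 − 1×7 = 12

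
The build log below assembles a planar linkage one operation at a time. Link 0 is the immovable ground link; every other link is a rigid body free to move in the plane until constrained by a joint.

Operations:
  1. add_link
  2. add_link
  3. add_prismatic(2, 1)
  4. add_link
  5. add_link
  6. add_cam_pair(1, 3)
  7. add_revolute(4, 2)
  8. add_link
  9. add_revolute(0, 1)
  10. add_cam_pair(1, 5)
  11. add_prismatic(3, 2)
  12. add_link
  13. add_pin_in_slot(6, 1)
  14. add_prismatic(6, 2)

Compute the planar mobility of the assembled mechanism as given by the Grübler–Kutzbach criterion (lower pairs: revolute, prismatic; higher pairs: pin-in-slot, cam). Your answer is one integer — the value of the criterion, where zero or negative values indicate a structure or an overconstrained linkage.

M = 5

L=1 J1=0 J2=0
add link → L=2 J1=0 J2=0
add link → L=3 J1=0 J2=0
P@2,1 dof=1 J1 → L=3 J1=1 J2=0
add link → L=4 J1=1 J2=0
add link → L=5 J1=1 J2=0
C@1,3 dof=2 J2 → L=5 J1=1 J2=1
R@4,2 dof=1 J1 → L=5 J1=2 J2=1
add link → L=6 J1=2 J2=1
R@0,1 dof=1 J1 → L=6 J1=3 J2=1
C@1,5 dof=2 J2 → L=6 J1=3 J2=2
P@3,2 dof=1 J1 → L=6 J1=4 J2=2
add link → L=7 J1=4 J2=2
PS@6,1 dof=2 J2 → L=7 J1=4 J2=3
P@6,2 dof=1 J1 → L=7 J1=5 J2=3
M=3(L−1)−2J1−J2=3·6−2·5−3=5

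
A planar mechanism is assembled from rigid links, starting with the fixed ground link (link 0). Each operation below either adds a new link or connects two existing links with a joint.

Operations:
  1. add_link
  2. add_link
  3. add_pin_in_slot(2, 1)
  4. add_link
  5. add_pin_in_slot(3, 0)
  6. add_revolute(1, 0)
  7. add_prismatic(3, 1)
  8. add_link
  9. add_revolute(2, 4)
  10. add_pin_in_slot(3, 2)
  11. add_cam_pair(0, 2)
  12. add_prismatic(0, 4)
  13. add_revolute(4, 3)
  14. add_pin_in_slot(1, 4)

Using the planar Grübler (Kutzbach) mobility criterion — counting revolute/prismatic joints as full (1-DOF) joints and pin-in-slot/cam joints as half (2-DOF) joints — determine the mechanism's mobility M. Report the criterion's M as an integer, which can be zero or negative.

link 0 = ground. State L|J1|J2 = 1|0|0
+link1  2|0|0
+link2  3|0|0
PS(2,1) f=2→J2  3|0|1
+link3  4|0|1
PS(3,0) f=2→J2  4|0|2
R(1,0) f=1→J1  4|1|2
P(3,1) f=1→J1  4|2|2
+link4  5|2|2
R(2,4) f=1→J1  5|3|2
PS(3,2) f=2→J2  5|3|3
C(0,2) f=2→J2  5|3|4
P(0,4) f=1→J1  5|4|4
R(4,3) f=1→J1  5|5|4
PS(1,4) f=2→J2  5|5|5
M = 3(5−1)−2·5−5 = 12−10−5 = -3

M = -3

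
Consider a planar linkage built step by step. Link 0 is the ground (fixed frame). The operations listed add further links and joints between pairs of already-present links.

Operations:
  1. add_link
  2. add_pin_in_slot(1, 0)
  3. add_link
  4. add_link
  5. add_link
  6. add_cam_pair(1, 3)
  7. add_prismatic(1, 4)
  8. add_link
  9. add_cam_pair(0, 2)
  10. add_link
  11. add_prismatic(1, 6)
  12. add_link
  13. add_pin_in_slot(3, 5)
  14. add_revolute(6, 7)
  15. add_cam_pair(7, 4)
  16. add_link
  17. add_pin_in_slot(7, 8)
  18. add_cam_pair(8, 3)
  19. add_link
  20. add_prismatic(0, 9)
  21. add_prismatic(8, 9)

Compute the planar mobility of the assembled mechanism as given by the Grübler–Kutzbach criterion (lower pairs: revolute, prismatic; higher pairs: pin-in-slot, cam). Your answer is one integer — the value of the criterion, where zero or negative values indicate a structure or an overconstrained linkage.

M = 10

link 0 = ground. State L|J1|J2 = 1|0|0
+link1  2|0|0
PS(1,0) f=2→J2  2|0|1
+link2  3|0|1
+link3  4|0|1
+link4  5|0|1
C(1,3) f=2→J2  5|0|2
P(1,4) f=1→J1  5|1|2
+link5  6|1|2
C(0,2) f=2→J2  6|1|3
+link6  7|1|3
P(1,6) f=1→J1  7|2|3
+link7  8|2|3
PS(3,5) f=2→J2  8|2|4
R(6,7) f=1→J1  8|3|4
C(7,4) f=2→J2  8|3|5
+link8  9|3|5
PS(7,8) f=2→J2  9|3|6
C(8,3) f=2→J2  9|3|7
+link9  10|3|7
P(0,9) f=1→J1  10|4|7
P(8,9) f=1→J1  10|5|7
M = 3(10−1)−2·5−7 = 27−10−7 = 10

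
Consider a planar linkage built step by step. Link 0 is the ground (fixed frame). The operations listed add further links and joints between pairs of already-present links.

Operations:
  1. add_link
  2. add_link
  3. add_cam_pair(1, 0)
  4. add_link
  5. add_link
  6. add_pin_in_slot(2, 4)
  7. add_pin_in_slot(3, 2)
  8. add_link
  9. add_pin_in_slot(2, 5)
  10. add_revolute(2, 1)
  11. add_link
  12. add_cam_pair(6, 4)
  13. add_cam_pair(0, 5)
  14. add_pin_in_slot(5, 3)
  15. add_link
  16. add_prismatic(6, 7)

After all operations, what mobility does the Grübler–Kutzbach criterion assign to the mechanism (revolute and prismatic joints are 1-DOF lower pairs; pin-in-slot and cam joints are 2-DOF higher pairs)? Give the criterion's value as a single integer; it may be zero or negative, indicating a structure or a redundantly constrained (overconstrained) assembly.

ground; <1,0,0>
#1 <2,0,0>
#2 <3,0,0>
C:1↔0 J2 <3,0,1>
#3 <4,0,1>
#4 <5,0,1>
PS:2↔4 J2 <5,0,2>
PS:3↔2 J2 <5,0,3>
#5 <6,0,3>
PS:2↔5 J2 <6,0,4>
R:2↔1 J1 <6,1,4>
#6 <7,1,4>
C:6↔4 J2 <7,1,5>
C:0↔5 J2 <7,1,6>
PS:5↔3 J2 <7,1,7>
#7 <8,1,7>
P:6↔7 J1 <8,2,7>
3×7 − 2×2 − 1×7 = 10

M = 10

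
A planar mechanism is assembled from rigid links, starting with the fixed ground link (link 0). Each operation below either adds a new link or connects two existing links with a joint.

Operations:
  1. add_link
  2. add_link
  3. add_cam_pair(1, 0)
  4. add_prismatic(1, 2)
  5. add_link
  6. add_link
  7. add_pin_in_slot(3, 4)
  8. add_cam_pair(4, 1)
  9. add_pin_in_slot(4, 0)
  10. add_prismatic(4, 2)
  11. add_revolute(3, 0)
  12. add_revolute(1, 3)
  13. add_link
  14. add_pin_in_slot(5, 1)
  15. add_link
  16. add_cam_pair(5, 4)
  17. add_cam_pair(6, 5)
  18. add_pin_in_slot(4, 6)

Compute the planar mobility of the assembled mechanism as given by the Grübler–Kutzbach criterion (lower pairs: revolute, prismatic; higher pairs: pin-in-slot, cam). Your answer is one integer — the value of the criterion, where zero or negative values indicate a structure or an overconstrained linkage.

[1;0;0] (link 0 is ground)
L+ [2;0;0]
L+ [3;0;0]
C(1,0)∈J2 [3;0;1]
P(1,2)∈J1 [3;1;1]
L+ [4;1;1]
L+ [5;1;1]
PS(3,4)∈J2 [5;1;2]
C(4,1)∈J2 [5;1;3]
PS(4,0)∈J2 [5;1;4]
P(4,2)∈J1 [5;2;4]
R(3,0)∈J1 [5;3;4]
R(1,3)∈J1 [5;4;4]
L+ [6;4;4]
PS(5,1)∈J2 [6;4;5]
L+ [7;4;5]
C(5,4)∈J2 [7;4;6]
C(6,5)∈J2 [7;4;7]
PS(4,6)∈J2 [7;4;8]
mobility = 18 − 8 − 8 = 2

M = 2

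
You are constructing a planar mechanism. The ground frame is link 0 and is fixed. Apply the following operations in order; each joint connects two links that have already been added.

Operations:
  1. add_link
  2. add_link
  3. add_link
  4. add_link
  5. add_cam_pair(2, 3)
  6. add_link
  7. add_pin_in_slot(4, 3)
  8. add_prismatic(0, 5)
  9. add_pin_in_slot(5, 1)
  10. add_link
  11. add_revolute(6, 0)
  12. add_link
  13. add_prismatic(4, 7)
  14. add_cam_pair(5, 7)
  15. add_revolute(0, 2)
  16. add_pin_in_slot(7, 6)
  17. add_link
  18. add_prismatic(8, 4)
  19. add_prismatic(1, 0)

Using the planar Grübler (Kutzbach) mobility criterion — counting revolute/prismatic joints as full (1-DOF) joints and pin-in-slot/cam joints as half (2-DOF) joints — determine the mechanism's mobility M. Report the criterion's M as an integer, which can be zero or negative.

M = 7

link 0 = ground. State L|J1|J2 = 1|0|0
+link1  2|0|0
+link2  3|0|0
+link3  4|0|0
+link4  5|0|0
C(2,3) f=2→J2  5|0|1
+link5  6|0|1
PS(4,3) f=2→J2  6|0|2
P(0,5) f=1→J1  6|1|2
PS(5,1) f=2→J2  6|1|3
+link6  7|1|3
R(6,0) f=1→J1  7|2|3
+link7  8|2|3
P(4,7) f=1→J1  8|3|3
C(5,7) f=2→J2  8|3|4
R(0,2) f=1→J1  8|4|4
PS(7,6) f=2→J2  8|4|5
+link8  9|4|5
P(8,4) f=1→J1  9|5|5
P(1,0) f=1→J1  9|6|5
M = 3(9−1)−2·6−5 = 24−12−5 = 7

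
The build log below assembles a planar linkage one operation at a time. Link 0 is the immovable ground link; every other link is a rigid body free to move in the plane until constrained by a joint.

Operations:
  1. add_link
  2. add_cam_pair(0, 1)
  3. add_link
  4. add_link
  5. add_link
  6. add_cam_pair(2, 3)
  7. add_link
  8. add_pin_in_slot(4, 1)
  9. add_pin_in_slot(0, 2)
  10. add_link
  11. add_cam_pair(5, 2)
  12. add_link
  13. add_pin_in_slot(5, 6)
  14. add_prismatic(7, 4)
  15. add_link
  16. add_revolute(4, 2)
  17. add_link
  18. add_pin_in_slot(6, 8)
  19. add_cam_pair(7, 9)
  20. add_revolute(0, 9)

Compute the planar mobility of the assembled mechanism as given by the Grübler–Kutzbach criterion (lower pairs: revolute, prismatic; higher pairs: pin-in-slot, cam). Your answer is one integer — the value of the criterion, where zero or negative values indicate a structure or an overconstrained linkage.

ground; <1,0,0>
#1 <2,0,0>
C:0↔1 J2 <2,0,1>
#2 <3,0,1>
#3 <4,0,1>
#4 <5,0,1>
C:2↔3 J2 <5,0,2>
#5 <6,0,2>
PS:4↔1 J2 <6,0,3>
PS:0↔2 J2 <6,0,4>
#6 <7,0,4>
C:5↔2 J2 <7,0,5>
#7 <8,0,5>
PS:5↔6 J2 <8,0,6>
P:7↔4 J1 <8,1,6>
#8 <9,1,6>
R:4↔2 J1 <9,2,6>
#9 <10,2,6>
PS:6↔8 J2 <10,2,7>
C:7↔9 J2 <10,2,8>
R:0↔9 J1 <10,3,8>
3×9 − 2×3 − 1×8 = 13

M = 13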